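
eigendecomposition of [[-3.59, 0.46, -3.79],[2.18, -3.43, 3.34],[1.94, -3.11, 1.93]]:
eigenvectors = [[-0.62+0.00j, (-0.62-0j), -0.83+0.00j], [0.42+0.34j, (0.42-0.34j), 0.02+0.00j], [0.31+0.48j, 0.31-0.48j, 0.55+0.00j]]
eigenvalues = [(-2.01+2.68j), (-2.01-2.68j), (-1.07+0j)]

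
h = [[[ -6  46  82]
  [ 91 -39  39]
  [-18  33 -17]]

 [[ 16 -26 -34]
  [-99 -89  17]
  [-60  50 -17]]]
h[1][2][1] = 50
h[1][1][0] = -99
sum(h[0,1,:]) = 91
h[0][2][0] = -18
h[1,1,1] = -89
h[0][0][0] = -6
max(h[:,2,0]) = -18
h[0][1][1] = -39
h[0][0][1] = 46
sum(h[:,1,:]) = -80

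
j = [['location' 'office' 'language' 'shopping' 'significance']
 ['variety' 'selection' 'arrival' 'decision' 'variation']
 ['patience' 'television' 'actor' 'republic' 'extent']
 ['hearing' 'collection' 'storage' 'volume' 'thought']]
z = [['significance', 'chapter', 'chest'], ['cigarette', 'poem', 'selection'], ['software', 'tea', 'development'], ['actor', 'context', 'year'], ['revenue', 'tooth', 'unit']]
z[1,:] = ['cigarette', 'poem', 'selection']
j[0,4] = 'significance'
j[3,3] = 'volume'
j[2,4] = 'extent'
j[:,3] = ['shopping', 'decision', 'republic', 'volume']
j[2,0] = 'patience'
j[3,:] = ['hearing', 'collection', 'storage', 'volume', 'thought']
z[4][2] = 'unit'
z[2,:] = ['software', 'tea', 'development']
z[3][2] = 'year'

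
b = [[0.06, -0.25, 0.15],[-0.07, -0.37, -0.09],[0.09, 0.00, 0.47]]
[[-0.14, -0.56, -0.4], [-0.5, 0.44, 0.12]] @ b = [[-0.01, 0.24, -0.16], [-0.05, -0.04, -0.06]]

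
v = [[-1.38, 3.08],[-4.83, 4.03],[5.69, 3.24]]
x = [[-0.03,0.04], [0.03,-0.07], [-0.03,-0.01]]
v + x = [[-1.41, 3.12], [-4.8, 3.96], [5.66, 3.23]]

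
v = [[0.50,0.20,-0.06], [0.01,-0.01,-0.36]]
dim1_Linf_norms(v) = [0.5, 0.36]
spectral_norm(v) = 0.55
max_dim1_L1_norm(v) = 0.76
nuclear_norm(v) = 0.90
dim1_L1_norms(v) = [0.76, 0.38]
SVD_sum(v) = [[0.49, 0.19, -0.11], [0.07, 0.03, -0.02]] + [[0.01,0.01,0.05], [-0.06,-0.04,-0.34]]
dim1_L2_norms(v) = [0.54, 0.36]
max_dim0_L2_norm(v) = 0.5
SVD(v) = [[-0.99, -0.15], [-0.15, 0.99]] @ diag([0.5451740415429717, 0.3552256528288776]) @ [[-0.91, -0.36, 0.2], [-0.18, -0.11, -0.98]]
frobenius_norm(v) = 0.65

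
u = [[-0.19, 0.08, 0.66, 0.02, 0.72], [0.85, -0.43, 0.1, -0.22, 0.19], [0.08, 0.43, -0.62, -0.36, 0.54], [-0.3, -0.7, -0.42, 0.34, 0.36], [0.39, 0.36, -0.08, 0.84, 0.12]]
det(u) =-1.002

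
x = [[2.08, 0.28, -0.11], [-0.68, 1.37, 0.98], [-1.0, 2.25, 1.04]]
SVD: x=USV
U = [[-0.28, -0.96, -0.02], [0.54, -0.14, -0.83], [0.79, -0.24, 0.56]]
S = [3.31, 1.96, 0.26]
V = [[-0.53, 0.74, 0.42], [-0.84, -0.52, -0.15], [-0.11, 0.43, -0.9]]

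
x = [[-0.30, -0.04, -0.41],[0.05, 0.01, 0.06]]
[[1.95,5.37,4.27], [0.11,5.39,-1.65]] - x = [[2.25,  5.41,  4.68], [0.06,  5.38,  -1.71]]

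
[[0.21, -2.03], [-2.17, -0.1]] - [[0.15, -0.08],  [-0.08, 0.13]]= [[0.06,  -1.95], [-2.09,  -0.23]]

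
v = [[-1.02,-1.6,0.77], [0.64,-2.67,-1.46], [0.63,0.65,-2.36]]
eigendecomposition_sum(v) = [[(-0.55+0j), (0.28-0j), -0.52-0.00j],  [(-0.01+0j), (0.01-0j), (-0.01-0j)],  [-0.22+0.00j, (0.11-0j), (-0.21-0j)]] + [[-0.23+0.42j, -0.94-0.59j, 0.65-1.00j], [0.33+0.56j, -1.34+0.70j, -0.72-1.44j], [0.43-0.14j, 0.27+1.00j, -1.08+0.27j]] + [[(-0.23-0.42j),(-0.94+0.59j),0.65+1.00j], [(0.33-0.56j),-1.34-0.70j,(-0.72+1.44j)], [0.43+0.14j,(0.27-1j),-1.08-0.27j]]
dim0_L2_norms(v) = [1.36, 3.18, 2.88]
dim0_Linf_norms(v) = [1.02, 2.67, 2.36]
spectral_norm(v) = 3.29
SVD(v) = [[-0.20, -0.63, -0.75], [-0.94, -0.1, 0.33], [-0.29, 0.77, -0.57]] @ diag([3.293984110855753, 2.989257405822749, 0.6829413145825038]) @ [[-0.17, 0.80, 0.57], [0.35, 0.59, -0.72], [0.92, -0.08, 0.39]]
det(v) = -6.72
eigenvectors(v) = [[(-0.93+0j), (-0.26-0.45j), (-0.26+0.45j)],[-0.03+0.00j, (-0.7+0j), (-0.7-0j)],[-0.37+0.00j, (-0.1+0.47j), (-0.1-0.47j)]]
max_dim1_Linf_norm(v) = 2.67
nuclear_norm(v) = 6.97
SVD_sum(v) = [[0.12, -0.53, -0.38], [0.54, -2.47, -1.77], [0.16, -0.76, -0.54]] + [[-0.66, -1.11, 1.35],[-0.11, -0.18, 0.22],[0.82, 1.38, -1.67]] + [[-0.47,0.04,-0.20], [0.21,-0.02,0.09], [-0.35,0.03,-0.15]]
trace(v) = -6.05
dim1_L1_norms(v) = [3.39, 4.77, 3.64]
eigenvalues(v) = [(-0.75+0j), (-2.65+1.38j), (-2.65-1.38j)]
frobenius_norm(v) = 4.50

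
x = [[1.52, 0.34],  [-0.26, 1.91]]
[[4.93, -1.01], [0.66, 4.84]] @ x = [[7.76,-0.25], [-0.26,9.47]]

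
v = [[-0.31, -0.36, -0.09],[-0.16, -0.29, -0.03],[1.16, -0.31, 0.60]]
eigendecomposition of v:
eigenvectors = [[0.11, 0.42, 0.67],[0.02, -0.14, 0.46],[-0.99, -0.89, -0.58]]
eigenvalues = [0.48, -0.0, -0.48]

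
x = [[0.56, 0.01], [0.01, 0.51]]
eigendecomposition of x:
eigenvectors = [[0.98, -0.19], [0.19, 0.98]]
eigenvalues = [0.56, 0.51]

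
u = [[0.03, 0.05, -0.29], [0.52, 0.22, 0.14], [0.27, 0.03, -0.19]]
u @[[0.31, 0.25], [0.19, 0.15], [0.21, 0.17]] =[[-0.04, -0.03], [0.23, 0.19], [0.05, 0.04]]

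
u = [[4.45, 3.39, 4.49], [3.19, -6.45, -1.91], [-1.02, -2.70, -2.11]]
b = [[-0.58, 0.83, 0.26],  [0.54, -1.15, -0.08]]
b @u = [[-0.2, -8.02, -4.74], [-1.18, 9.46, 4.79]]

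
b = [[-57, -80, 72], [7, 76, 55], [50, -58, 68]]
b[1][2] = 55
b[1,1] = 76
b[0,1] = -80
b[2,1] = -58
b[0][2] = 72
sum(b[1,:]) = 138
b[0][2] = 72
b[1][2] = 55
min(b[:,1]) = -80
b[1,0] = 7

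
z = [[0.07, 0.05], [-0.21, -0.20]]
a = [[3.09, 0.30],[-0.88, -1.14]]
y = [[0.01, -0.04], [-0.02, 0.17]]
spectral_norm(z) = 0.30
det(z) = -0.00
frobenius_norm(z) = 0.30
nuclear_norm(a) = 4.27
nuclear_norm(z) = 0.31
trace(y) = 0.18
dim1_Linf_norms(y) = [0.04, 0.17]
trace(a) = 1.95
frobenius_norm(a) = 3.42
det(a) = -3.26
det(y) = 0.00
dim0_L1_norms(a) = [3.97, 1.44]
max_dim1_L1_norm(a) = 3.39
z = y @ a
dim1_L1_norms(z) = [0.12, 0.41]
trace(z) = -0.13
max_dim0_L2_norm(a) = 3.21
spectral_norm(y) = 0.18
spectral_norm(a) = 3.27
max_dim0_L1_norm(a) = 3.97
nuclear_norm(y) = 0.18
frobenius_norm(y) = 0.18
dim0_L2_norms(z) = [0.22, 0.21]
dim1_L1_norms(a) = [3.39, 2.02]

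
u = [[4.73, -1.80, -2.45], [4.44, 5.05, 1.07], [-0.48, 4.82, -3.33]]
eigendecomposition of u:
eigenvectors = [[(0.01-0.6j),0.01+0.60j,(0.21+0j)], [(-0.71+0j),-0.71-0.00j,-0.21+0.00j], [-0.33+0.16j,-0.33-0.16j,(0.95+0j)]]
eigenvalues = [(5.47+3.48j), (5.47-3.48j), (-4.48+0j)]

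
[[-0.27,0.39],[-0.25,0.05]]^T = [[-0.27, -0.25], [0.39, 0.05]]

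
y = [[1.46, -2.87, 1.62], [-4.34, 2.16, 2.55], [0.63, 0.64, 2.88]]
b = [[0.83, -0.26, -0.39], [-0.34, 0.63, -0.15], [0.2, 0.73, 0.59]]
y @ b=[[2.51, -1.01, 0.82], [-3.83, 4.35, 2.87], [0.88, 2.34, 1.36]]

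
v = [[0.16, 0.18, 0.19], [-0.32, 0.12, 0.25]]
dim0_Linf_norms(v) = [0.32, 0.18, 0.25]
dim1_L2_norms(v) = [0.31, 0.42]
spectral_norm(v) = 0.43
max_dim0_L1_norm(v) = 0.48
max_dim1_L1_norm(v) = 0.69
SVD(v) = [[0.20, 0.98],[0.98, -0.2]] @ diag([0.42767733135800995, 0.30081904900203876]) @ [[-0.66, 0.36, 0.66], [0.73, 0.51, 0.45]]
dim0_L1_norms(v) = [0.48, 0.3, 0.44]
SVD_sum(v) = [[-0.06, 0.03, 0.06], [-0.28, 0.15, 0.28]] + [[0.22, 0.15, 0.13],[-0.04, -0.03, -0.03]]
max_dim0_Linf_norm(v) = 0.32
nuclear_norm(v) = 0.73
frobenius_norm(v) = 0.52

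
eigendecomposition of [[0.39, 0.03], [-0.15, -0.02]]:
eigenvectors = [[0.94, -0.08], [-0.35, 1.00]]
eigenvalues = [0.38, -0.01]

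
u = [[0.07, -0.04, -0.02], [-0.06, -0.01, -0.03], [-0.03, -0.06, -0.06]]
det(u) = -0.000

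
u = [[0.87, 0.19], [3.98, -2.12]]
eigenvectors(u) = [[0.63, -0.06], [0.78, 1.0]]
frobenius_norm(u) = 4.60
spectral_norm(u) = 4.56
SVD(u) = [[-0.15, -0.99],[-0.99, 0.15]] @ diag([4.560996827460158, 0.5701823742438723]) @ [[-0.89, 0.45], [-0.45, -0.89]]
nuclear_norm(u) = 5.13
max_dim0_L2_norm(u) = 4.07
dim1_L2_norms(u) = [0.89, 4.51]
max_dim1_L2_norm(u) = 4.51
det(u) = -2.60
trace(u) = -1.25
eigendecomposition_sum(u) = [[1.03, 0.06], [1.27, 0.07]] + [[-0.16, 0.13], [2.71, -2.19]]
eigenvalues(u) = [1.1, -2.35]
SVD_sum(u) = [[0.61, -0.31], [4.02, -2.04]] + [[0.26, 0.5], [-0.04, -0.08]]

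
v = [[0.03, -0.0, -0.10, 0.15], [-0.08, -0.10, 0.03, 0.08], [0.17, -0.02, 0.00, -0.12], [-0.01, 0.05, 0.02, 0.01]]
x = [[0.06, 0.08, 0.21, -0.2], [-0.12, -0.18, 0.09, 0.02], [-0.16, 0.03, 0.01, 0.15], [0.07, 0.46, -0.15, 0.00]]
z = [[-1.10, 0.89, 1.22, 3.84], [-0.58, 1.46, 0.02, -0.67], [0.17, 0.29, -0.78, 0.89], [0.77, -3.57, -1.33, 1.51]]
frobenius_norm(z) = 6.33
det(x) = 0.00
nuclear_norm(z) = 10.26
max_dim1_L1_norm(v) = 0.31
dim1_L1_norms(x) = [0.55, 0.41, 0.35, 0.68]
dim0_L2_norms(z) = [1.47, 3.97, 1.97, 4.27]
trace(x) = -0.11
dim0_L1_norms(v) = [0.29, 0.17, 0.15, 0.36]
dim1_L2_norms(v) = [0.18, 0.15, 0.21, 0.06]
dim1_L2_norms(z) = [4.27, 1.71, 1.23, 4.17]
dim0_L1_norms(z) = [2.62, 6.21, 3.35, 6.91]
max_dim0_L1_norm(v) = 0.36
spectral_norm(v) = 0.25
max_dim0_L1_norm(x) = 0.75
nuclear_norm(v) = 0.56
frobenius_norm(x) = 0.66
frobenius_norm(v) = 0.32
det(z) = -8.06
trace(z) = 1.09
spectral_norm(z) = 4.51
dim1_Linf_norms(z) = [3.84, 1.46, 0.89, 3.57]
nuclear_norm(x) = 1.09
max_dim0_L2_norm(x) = 0.5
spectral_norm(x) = 0.54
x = z @ v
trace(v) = -0.06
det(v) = -0.00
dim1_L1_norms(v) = [0.28, 0.29, 0.31, 0.09]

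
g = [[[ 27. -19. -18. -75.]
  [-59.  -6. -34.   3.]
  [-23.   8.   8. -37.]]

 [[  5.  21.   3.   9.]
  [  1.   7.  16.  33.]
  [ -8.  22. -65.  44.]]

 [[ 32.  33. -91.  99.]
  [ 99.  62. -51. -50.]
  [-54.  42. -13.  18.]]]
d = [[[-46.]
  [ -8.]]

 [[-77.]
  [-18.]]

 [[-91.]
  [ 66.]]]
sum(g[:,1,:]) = 21.0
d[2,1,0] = 66.0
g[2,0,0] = 32.0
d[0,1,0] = -8.0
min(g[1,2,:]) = -65.0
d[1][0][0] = -77.0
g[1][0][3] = 9.0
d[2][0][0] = -91.0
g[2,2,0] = -54.0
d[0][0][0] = -46.0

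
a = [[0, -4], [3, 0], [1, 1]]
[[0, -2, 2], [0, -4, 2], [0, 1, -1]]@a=[[-4, 2], [-10, 2], [2, -1]]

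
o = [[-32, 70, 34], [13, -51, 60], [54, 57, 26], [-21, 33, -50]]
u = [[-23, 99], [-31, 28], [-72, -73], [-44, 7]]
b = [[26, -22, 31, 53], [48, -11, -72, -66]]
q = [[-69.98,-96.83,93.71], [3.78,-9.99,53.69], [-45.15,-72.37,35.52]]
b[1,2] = -72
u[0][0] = -23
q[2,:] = [-45.15, -72.37, 35.52]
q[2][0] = -45.15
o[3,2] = -50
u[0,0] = -23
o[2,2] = 26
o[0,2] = 34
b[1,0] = 48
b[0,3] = 53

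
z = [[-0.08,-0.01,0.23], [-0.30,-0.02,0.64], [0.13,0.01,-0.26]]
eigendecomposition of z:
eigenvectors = [[-0.30, -0.87, 0.05], [-0.88, 0.32, 1.00], [0.37, -0.38, 0.06]]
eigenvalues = [-0.39, 0.03, 0.0]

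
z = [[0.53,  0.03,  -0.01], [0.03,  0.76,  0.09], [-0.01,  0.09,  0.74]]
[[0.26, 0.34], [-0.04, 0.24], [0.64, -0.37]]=z @[[0.52, 0.61], [-0.18, 0.36], [0.9, -0.53]]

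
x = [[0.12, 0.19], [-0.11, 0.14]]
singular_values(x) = [0.24, 0.16]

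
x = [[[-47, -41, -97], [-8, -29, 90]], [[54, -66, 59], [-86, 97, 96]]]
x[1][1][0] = -86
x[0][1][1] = -29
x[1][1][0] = -86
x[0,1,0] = -8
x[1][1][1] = 97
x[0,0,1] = -41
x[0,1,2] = 90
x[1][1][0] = -86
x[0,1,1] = -29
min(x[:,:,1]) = -66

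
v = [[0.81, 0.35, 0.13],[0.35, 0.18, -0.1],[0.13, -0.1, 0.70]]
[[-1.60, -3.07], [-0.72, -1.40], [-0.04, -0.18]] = v @ [[-0.85, -3.57], [-2.51, -0.64], [-0.26, 0.32]]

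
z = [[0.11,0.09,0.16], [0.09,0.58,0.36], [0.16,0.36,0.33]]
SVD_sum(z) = [[0.04, 0.15, 0.11], [0.15, 0.54, 0.40], [0.11, 0.4, 0.30]] + [[0.07, -0.06, 0.05], [-0.06, 0.04, -0.04], [0.05, -0.04, 0.03]] + [[-0.0, -0.0, 0.00], [-0.0, -0.0, 0.00], [0.0, 0.0, -0.00]]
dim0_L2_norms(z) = [0.21, 0.69, 0.51]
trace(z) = 1.02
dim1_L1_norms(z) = [0.36, 1.03, 0.85]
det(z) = -0.00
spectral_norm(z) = 0.87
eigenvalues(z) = [0.87, -0.0, 0.15]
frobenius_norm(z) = 0.89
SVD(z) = [[-0.21, 0.69, -0.69], [-0.78, -0.55, -0.3], [-0.58, 0.48, 0.66]] @ diag([0.872619882393087, 0.15009061940140414, 0.002710501794491121]) @ [[-0.21, -0.78, -0.58], [0.69, -0.55, 0.48], [0.69, 0.30, -0.66]]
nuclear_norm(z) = 1.03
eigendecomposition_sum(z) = [[0.04, 0.15, 0.11], [0.15, 0.54, 0.4], [0.11, 0.4, 0.3]] + [[-0.00, -0.00, 0.00], [-0.0, -0.00, 0.00], [0.0, 0.0, -0.00]] + [[0.07, -0.06, 0.05],  [-0.06, 0.04, -0.04],  [0.05, -0.04, 0.03]]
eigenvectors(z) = [[-0.21,-0.69,0.69], [-0.78,-0.30,-0.55], [-0.58,0.66,0.48]]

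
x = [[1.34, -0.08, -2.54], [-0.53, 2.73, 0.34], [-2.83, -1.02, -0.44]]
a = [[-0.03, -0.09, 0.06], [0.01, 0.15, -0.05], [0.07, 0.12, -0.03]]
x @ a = [[-0.22, -0.44, 0.16], [0.07, 0.5, -0.18], [0.04, 0.05, -0.11]]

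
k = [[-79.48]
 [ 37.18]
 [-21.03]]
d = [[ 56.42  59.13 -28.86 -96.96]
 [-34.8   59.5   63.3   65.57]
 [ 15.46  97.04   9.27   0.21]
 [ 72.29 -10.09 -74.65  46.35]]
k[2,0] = -21.03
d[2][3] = 0.21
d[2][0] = 15.46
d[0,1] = 59.13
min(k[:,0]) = -79.48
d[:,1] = [59.13, 59.5, 97.04, -10.09]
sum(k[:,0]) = -63.330000000000005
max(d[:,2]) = 63.3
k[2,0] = -21.03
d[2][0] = 15.46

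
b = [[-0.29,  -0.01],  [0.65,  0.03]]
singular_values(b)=[0.71, 0.0]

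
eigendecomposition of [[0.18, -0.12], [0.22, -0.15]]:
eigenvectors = [[0.66, 0.53], [0.75, 0.85]]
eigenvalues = [0.04, -0.01]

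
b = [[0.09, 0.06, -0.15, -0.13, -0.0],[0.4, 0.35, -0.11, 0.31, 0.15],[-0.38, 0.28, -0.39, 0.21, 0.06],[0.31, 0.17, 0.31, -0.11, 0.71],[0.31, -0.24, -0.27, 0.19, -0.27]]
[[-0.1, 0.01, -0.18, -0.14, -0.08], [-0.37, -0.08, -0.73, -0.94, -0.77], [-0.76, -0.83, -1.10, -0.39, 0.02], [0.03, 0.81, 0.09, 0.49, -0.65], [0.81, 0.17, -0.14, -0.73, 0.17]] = b @ [[0.7, 0.9, 0.15, -0.92, -0.75], [-2.48, -1.15, -0.96, -0.78, -1.25], [-0.23, 0.36, 1.53, 0.93, -0.31], [0.37, -0.37, -0.69, -0.97, -0.14], [0.49, 0.81, -0.48, 0.72, -0.17]]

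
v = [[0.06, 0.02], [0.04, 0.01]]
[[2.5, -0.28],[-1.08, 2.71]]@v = [[0.14,0.05], [0.04,0.01]]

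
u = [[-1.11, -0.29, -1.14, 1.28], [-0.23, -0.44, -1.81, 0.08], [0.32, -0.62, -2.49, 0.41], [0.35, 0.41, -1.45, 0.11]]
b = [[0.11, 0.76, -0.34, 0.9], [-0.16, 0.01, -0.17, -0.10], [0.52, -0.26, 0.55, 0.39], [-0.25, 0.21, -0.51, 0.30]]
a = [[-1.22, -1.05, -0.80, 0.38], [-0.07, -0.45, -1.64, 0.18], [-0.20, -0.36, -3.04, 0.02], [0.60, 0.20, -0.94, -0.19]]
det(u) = 1.50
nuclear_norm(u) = 6.37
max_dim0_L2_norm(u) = 3.59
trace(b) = 0.97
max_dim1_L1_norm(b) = 2.11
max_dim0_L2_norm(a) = 3.67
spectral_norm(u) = 3.73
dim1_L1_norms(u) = [3.82, 2.56, 3.84, 2.32]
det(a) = 0.13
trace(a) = -4.90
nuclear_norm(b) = 2.57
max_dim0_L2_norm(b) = 1.03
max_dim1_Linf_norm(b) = 0.9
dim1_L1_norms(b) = [2.11, 0.44, 1.72, 1.27]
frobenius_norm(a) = 4.13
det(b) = 0.00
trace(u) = -3.93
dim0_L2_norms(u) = [1.23, 0.91, 3.59, 1.35]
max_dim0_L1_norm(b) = 1.69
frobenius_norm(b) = 1.68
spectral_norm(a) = 3.76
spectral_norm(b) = 1.34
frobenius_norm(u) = 4.13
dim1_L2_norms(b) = [1.23, 0.25, 0.89, 0.68]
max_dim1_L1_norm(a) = 3.62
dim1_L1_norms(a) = [3.45, 2.34, 3.62, 1.93]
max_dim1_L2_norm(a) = 3.07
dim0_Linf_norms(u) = [1.11, 0.62, 2.49, 1.28]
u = b + a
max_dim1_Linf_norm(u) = 2.49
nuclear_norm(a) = 5.77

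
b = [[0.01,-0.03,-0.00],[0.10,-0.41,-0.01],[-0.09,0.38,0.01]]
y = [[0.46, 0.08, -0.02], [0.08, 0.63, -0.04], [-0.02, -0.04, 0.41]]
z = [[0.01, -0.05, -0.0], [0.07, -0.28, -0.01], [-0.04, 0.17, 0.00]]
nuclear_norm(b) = 0.58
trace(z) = -0.27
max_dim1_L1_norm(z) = 0.36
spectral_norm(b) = 0.58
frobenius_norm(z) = 0.34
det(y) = 0.12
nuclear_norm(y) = 1.50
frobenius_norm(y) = 0.89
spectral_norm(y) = 0.67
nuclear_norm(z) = 0.35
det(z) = -0.00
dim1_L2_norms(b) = [0.03, 0.42, 0.39]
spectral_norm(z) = 0.34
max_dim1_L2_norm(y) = 0.64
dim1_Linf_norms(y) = [0.46, 0.63, 0.41]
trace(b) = -0.39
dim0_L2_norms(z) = [0.08, 0.33, 0.01]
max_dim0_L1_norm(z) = 0.5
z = y @ b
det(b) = 0.00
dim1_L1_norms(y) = [0.56, 0.75, 0.47]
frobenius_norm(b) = 0.58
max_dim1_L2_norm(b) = 0.42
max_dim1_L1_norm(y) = 0.75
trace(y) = 1.50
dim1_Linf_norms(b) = [0.03, 0.41, 0.38]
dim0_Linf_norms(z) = [0.07, 0.28, 0.01]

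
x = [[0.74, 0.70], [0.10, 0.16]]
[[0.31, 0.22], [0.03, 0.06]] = x@[[0.54, -0.13],[-0.13, 0.45]]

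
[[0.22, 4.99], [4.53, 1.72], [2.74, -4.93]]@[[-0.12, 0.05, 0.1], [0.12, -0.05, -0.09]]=[[0.57, -0.24, -0.43], [-0.34, 0.14, 0.3], [-0.92, 0.38, 0.72]]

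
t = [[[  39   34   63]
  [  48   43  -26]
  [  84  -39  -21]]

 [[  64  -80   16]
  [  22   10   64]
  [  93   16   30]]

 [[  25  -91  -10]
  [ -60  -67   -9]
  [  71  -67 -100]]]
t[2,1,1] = -67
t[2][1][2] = -9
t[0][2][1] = -39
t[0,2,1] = -39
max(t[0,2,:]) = 84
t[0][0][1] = 34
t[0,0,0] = 39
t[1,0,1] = -80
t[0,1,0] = 48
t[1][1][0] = 22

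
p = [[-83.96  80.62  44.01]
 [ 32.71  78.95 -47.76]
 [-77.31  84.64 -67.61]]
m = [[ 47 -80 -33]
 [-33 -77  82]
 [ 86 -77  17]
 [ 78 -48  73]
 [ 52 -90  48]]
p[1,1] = 78.95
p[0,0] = -83.96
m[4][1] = -90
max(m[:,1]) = -48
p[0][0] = -83.96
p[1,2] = -47.76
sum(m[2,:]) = 26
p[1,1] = 78.95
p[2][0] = -77.31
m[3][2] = 73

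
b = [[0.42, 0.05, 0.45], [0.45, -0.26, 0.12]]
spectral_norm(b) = 0.75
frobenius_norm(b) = 0.82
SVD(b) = [[-0.78, -0.63], [-0.63, 0.78]] @ diag([0.7536561948665174, 0.31289349616015055]) @ [[-0.81, 0.17, -0.56], [0.27, -0.75, -0.61]]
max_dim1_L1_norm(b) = 0.92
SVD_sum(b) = [[0.47, -0.1, 0.33], [0.38, -0.08, 0.27]] + [[-0.05, 0.15, 0.12], [0.07, -0.18, -0.15]]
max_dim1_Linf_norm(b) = 0.45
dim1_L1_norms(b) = [0.92, 0.83]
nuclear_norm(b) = 1.07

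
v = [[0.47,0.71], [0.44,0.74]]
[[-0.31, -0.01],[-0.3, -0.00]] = v@[[-0.39, -0.14], [-0.18, 0.08]]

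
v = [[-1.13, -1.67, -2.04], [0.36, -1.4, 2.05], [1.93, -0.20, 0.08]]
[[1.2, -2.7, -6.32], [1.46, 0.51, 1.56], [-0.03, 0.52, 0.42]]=v@ [[-0.11, 0.31, 0.30],[-0.84, 0.64, 1.48],[0.16, 0.63, 1.72]]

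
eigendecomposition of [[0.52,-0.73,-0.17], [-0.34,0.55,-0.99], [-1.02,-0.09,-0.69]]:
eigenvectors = [[-0.31+0.00j, (-0.72+0j), (-0.72-0j)], [-0.52+0.00j, 0.14+0.49j, (0.14-0.49j)], [-0.79+0.00j, 0.44-0.17j, (0.44+0.17j)]]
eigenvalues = [(-1.15+0j), (0.76+0.46j), (0.76-0.46j)]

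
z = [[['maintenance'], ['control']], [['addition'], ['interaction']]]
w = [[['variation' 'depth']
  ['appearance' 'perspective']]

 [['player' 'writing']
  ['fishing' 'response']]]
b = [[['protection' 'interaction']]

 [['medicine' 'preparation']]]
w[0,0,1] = 'depth'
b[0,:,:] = [['protection', 'interaction']]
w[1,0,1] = 'writing'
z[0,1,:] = ['control']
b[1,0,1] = 'preparation'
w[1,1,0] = 'fishing'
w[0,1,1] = 'perspective'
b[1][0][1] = 'preparation'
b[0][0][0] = 'protection'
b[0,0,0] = 'protection'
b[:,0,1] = ['interaction', 'preparation']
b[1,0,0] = 'medicine'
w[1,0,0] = 'player'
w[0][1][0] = 'appearance'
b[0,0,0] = 'protection'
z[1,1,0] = 'interaction'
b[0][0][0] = 'protection'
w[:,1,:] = [['appearance', 'perspective'], ['fishing', 'response']]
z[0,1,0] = 'control'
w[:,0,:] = [['variation', 'depth'], ['player', 'writing']]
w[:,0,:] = [['variation', 'depth'], ['player', 'writing']]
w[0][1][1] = 'perspective'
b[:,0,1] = ['interaction', 'preparation']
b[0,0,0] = 'protection'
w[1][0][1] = 'writing'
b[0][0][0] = 'protection'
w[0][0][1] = 'depth'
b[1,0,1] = 'preparation'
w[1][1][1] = 'response'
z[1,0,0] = 'addition'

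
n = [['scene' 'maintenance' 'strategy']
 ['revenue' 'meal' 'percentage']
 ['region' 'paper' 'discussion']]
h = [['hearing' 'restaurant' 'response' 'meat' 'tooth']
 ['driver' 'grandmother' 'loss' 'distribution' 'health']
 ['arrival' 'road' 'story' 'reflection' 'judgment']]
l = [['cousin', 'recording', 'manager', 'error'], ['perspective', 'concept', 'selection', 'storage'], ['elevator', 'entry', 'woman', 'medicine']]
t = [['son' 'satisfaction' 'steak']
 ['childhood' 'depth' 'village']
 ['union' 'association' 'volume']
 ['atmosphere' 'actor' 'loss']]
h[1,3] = 'distribution'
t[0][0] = 'son'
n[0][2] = 'strategy'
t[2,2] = 'volume'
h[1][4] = 'health'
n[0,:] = ['scene', 'maintenance', 'strategy']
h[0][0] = 'hearing'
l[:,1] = ['recording', 'concept', 'entry']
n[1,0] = 'revenue'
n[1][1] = 'meal'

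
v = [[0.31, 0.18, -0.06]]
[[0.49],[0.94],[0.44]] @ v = [[0.15,0.09,-0.03],[0.29,0.17,-0.06],[0.14,0.08,-0.03]]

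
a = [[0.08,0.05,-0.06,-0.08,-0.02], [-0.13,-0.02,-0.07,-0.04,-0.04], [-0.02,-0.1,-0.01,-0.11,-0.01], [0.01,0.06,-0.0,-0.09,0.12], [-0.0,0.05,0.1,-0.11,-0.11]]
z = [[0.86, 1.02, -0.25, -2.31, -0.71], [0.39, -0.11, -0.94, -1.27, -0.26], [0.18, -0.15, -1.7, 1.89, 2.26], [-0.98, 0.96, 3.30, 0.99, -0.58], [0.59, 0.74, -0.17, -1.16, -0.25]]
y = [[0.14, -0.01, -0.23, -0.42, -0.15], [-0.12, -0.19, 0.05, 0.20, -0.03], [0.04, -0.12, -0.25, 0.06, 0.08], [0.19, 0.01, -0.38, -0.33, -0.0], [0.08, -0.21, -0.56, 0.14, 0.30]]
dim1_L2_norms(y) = [0.52, 0.31, 0.3, 0.54, 0.69]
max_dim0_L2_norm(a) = 0.2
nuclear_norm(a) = 0.78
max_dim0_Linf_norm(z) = 3.3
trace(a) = -0.15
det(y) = 0.00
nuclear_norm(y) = 1.75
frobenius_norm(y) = 1.10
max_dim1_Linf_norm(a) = 0.13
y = a @ z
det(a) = -0.00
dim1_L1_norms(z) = [5.15, 2.97, 6.18, 6.81, 2.91]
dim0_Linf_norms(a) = [0.13, 0.1, 0.1, 0.11, 0.12]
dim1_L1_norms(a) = [0.29, 0.3, 0.25, 0.28, 0.37]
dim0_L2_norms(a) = [0.15, 0.14, 0.14, 0.2, 0.17]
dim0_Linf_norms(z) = [0.98, 1.02, 3.3, 2.31, 2.26]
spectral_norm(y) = 0.86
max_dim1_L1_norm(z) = 6.81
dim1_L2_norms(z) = [2.77, 1.65, 3.41, 3.75, 1.53]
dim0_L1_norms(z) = [3.0, 2.98, 6.36, 7.62, 4.06]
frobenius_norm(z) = 6.20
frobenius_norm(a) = 0.36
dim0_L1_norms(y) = [0.57, 0.54, 1.47, 1.15, 0.56]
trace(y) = -0.33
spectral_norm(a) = 0.21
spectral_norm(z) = 4.35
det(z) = 0.02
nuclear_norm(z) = 10.13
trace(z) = -0.21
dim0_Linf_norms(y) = [0.19, 0.21, 0.56, 0.42, 0.3]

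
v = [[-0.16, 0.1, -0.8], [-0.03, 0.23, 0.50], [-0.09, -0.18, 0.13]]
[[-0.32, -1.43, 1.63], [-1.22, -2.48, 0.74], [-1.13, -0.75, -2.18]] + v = [[-0.48, -1.33, 0.83], [-1.25, -2.25, 1.24], [-1.22, -0.93, -2.05]]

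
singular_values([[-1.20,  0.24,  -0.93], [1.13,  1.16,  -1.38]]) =[2.13, 1.53]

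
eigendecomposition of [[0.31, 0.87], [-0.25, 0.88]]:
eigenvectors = [[0.88+0.00j, 0.88-0.00j], [(0.29+0.37j), 0.29-0.37j]]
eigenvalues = [(0.6+0.37j), (0.6-0.37j)]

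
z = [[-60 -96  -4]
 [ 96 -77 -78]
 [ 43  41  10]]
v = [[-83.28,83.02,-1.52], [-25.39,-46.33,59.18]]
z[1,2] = -78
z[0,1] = -96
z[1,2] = -78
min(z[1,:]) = -78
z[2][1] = 41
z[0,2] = -4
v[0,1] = 83.02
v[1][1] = -46.33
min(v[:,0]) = -83.28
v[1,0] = -25.39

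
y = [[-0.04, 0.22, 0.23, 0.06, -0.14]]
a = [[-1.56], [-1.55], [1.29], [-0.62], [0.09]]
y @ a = [[-0.03]]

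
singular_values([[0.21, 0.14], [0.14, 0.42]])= [0.49, 0.14]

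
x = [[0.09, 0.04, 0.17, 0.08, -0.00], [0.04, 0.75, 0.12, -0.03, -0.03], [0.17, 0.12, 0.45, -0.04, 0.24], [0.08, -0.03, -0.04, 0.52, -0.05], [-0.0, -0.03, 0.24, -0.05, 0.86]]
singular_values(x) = [0.99, 0.79, 0.53, 0.36, 0.0]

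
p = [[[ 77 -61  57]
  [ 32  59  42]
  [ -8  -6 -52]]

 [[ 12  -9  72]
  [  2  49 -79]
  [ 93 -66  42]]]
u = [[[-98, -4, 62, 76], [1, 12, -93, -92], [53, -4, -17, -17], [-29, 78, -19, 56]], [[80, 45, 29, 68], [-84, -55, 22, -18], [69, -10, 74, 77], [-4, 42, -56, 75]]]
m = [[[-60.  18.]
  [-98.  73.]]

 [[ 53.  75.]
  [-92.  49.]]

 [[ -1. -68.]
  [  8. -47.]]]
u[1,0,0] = 80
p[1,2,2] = 42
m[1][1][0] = -92.0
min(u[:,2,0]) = 53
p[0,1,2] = 42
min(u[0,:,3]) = -92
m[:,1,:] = [[-98.0, 73.0], [-92.0, 49.0], [8.0, -47.0]]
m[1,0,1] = 75.0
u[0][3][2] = -19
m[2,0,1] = -68.0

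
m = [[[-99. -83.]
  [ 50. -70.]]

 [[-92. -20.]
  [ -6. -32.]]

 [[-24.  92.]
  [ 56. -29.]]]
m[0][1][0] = 50.0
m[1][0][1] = -20.0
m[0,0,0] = -99.0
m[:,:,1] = [[-83.0, -70.0], [-20.0, -32.0], [92.0, -29.0]]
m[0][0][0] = -99.0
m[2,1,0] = 56.0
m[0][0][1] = -83.0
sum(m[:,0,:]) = -226.0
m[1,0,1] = -20.0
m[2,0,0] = -24.0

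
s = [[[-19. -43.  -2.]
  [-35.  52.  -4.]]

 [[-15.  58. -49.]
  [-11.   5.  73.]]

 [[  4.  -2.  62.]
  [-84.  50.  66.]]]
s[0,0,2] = -2.0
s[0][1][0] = -35.0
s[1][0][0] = -15.0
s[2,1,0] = -84.0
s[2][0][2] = 62.0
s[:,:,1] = [[-43.0, 52.0], [58.0, 5.0], [-2.0, 50.0]]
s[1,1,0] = -11.0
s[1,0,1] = 58.0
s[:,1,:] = [[-35.0, 52.0, -4.0], [-11.0, 5.0, 73.0], [-84.0, 50.0, 66.0]]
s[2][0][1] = -2.0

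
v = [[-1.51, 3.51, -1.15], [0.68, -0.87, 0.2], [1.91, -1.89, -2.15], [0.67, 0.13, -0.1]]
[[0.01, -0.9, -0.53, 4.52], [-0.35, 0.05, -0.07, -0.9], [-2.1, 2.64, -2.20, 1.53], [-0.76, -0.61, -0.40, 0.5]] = v @ [[-1.02, -0.89, -0.47, 0.36], [-0.32, -1.01, -0.12, 1.02], [0.35, -1.13, 0.71, -1.29]]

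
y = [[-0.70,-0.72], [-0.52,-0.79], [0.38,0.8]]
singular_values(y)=[1.62, 0.22]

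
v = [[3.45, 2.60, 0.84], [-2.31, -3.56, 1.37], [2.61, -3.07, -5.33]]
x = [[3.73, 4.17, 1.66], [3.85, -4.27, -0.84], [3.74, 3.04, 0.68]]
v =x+[[-0.28, -1.57, -0.82], [-6.16, 0.71, 2.21], [-1.13, -6.11, -6.01]]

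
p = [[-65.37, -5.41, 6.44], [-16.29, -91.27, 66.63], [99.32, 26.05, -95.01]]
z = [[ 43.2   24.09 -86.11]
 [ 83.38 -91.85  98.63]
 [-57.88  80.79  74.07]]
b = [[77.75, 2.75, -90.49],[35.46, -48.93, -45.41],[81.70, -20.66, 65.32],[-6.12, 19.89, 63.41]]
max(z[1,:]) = 98.63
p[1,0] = -16.29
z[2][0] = -57.88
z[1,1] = -91.85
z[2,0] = -57.88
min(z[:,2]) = -86.11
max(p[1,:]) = 66.63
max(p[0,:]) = 6.44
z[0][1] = 24.09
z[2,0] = -57.88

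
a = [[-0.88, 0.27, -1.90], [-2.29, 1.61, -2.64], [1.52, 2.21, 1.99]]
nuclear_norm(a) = 8.00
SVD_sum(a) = [[-1.24, 0.09, -1.64], [-2.13, 0.15, -2.83], [1.45, -0.1, 1.92]] + [[-0.00, 0.17, 0.01], [-0.00, 1.47, 0.08], [-0.00, 2.31, 0.12]] + [[0.36,0.01,-0.27], [-0.16,-0.01,0.12], [0.07,0.00,-0.05]]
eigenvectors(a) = [[-0.73+0.00j, 0.20-0.37j, 0.20+0.37j], [0.15+0.00j, (0.18-0.56j), (0.18+0.56j)], [0.67+0.00j, (-0.69+0j), -0.69-0.00j]]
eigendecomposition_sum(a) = [[0.80+0.00j, -0.54-0.00j, (0.09+0j)], [(-0.16-0j), 0.11+0.00j, (-0.02-0j)], [-0.75-0.00j, 0.50+0.00j, (-0.09-0j)]] + [[(-0.84+0.34j), (0.4+0.82j), (-1+0.19j)], [(-1.06+0.67j), (0.75+1.02j), -1.31+0.51j], [1.13+0.93j, (0.86-1.2j), 1.04+1.27j]] + [[(-0.84-0.34j), 0.40-0.82j, (-1-0.19j)], [-1.06-0.67j, (0.75-1.02j), -1.31-0.51j], [1.13-0.93j, (0.86+1.2j), 1.04-1.27j]]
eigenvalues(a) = [(0.83+0j), (0.95+2.63j), (0.95-2.63j)]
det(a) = 6.46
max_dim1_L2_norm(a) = 3.85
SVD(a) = [[-0.43, 0.06, -0.9], [-0.75, 0.54, 0.4], [0.51, 0.84, -0.19]] @ diag([4.7584664276570035, 2.7440925043391458, 0.4946246905390941]) @ [[0.60, -0.04, 0.8], [-0.00, 1.0, 0.05], [-0.8, -0.03, 0.60]]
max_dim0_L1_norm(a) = 6.53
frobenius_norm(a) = 5.52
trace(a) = 2.72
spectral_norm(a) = 4.76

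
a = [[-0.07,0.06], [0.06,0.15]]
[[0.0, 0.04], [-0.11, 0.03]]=a @[[-0.46,  -0.26], [-0.53,  0.28]]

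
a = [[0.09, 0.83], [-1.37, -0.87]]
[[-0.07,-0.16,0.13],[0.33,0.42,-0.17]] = a @ [[-0.20, -0.20, 0.03], [-0.06, -0.17, 0.15]]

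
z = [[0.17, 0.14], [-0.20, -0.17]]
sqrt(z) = [[0.58-0.40j, 0.40-0.40j],[(-0.58+0.58j), (-0.4+0.58j)]]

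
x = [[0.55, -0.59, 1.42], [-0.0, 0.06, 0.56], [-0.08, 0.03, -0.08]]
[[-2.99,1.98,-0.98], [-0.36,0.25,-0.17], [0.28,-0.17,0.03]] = x @[[-2.36, 1.20, 0.52], [1.04, -0.91, 1.14], [-0.76, 0.55, -0.42]]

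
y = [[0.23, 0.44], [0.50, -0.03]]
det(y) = -0.23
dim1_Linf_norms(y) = [0.44, 0.5]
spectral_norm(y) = 0.59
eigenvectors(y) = [[0.78,  -0.58], [0.63,  0.81]]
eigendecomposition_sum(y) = [[0.37, 0.27], [0.30, 0.22]] + [[-0.14, 0.17], [0.20, -0.25]]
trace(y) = 0.20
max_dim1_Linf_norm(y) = 0.5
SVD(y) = [[-0.7, -0.71], [-0.71, 0.70]] @ diag([0.59205047869857, 0.3832443485203588]) @ [[-0.88,  -0.48], [0.48,  -0.88]]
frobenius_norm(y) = 0.71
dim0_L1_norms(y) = [0.73, 0.47]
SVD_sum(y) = [[0.36, 0.20], [0.37, 0.2]] + [[-0.13, 0.24], [0.13, -0.23]]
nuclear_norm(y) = 0.98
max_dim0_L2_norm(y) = 0.55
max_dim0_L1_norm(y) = 0.73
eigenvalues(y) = [0.59, -0.39]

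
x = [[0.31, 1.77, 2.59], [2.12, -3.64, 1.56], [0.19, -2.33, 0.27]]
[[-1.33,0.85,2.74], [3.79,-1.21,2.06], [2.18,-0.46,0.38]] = x @[[0.16,-0.43,0.14], [-0.91,0.19,-0.03], [0.09,0.25,1.06]]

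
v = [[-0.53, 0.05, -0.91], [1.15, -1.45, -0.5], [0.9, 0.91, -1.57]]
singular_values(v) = [2.14, 1.88, 0.87]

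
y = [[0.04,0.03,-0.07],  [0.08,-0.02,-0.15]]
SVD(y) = [[-0.42, -0.91], [-0.91, 0.42]] @ diag([0.18821194739487843, 0.0357248213127445]) @ [[-0.48, 0.03, 0.88], [-0.07, -1.0, -0.00]]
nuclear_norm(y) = 0.22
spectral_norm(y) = 0.19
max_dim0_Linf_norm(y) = 0.15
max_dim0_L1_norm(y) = 0.22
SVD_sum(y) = [[0.04, -0.00, -0.07], [0.08, -0.00, -0.15]] + [[0.0,  0.03,  0.00], [-0.00,  -0.02,  -0.0]]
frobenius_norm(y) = 0.19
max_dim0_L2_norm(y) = 0.17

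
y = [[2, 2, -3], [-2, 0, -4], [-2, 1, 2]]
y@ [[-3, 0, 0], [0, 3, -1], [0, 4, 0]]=[[-6, -6, -2], [6, -16, 0], [6, 11, -1]]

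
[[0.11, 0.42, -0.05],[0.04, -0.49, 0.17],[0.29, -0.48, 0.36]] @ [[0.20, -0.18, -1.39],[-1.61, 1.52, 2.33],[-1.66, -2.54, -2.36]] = [[-0.57, 0.75, 0.94], [0.51, -1.18, -1.60], [0.23, -1.7, -2.37]]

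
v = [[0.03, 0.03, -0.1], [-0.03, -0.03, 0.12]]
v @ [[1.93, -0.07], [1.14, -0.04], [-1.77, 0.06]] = [[0.27, -0.01],[-0.3, 0.01]]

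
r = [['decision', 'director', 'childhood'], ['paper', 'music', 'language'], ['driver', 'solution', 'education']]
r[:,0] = ['decision', 'paper', 'driver']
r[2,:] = ['driver', 'solution', 'education']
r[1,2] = 'language'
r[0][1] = 'director'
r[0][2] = 'childhood'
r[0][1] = 'director'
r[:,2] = ['childhood', 'language', 'education']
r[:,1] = ['director', 'music', 'solution']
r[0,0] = 'decision'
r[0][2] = 'childhood'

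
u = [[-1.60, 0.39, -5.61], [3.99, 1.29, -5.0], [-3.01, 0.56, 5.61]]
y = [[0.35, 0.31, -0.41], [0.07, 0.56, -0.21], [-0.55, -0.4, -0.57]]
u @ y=[[2.55, 1.97, 3.77], [4.24, 3.96, 0.94], [-4.1, -2.86, -2.08]]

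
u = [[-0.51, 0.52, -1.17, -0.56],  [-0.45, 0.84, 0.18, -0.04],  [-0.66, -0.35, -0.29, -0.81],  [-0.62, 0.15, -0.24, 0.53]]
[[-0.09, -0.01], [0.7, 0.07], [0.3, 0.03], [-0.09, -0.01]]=u@ [[-0.41, -0.04],  [0.45, 0.04],  [0.68, 0.07],  [-0.47, -0.05]]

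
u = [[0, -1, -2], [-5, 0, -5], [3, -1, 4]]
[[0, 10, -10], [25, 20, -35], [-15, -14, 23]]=u @ [[-5, 0, 3], [0, -2, 2], [0, -4, 4]]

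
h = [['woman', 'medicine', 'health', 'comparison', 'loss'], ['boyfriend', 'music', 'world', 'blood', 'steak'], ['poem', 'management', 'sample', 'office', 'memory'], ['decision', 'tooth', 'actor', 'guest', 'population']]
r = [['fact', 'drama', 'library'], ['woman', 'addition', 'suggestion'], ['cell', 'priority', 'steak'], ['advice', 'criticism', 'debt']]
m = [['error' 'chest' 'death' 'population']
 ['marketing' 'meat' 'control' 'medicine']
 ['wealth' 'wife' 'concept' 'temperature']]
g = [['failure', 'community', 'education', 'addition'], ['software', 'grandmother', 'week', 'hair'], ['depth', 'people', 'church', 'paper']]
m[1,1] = 'meat'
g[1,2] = 'week'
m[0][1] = 'chest'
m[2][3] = 'temperature'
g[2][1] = 'people'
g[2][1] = 'people'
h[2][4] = 'memory'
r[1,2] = 'suggestion'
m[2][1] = 'wife'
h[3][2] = 'actor'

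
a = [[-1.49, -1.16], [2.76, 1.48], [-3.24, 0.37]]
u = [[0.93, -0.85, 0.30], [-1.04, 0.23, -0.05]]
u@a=[[-4.7, -2.23], [2.35, 1.53]]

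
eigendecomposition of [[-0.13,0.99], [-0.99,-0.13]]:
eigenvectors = [[(0.71+0j), 0.71-0.00j], [0.71j, 0.00-0.71j]]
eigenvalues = [(-0.13+0.99j), (-0.13-0.99j)]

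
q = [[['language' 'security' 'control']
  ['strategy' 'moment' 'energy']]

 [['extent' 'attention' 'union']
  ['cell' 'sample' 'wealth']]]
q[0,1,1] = 'moment'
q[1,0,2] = 'union'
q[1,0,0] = 'extent'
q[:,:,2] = [['control', 'energy'], ['union', 'wealth']]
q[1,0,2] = 'union'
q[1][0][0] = 'extent'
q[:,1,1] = ['moment', 'sample']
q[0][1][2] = 'energy'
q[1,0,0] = 'extent'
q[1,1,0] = 'cell'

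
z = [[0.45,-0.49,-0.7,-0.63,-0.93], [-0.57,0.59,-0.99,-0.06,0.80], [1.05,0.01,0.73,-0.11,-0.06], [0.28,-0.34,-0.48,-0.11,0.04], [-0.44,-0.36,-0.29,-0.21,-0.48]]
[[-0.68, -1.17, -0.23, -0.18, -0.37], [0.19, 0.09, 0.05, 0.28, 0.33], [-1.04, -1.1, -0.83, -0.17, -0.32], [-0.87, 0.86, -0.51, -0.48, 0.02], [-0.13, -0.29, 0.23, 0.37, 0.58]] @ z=[[0.23, -0.16, 1.66, 0.62, -0.12], [0.02, -0.25, -0.42, -0.23, -0.25], [-0.62, 0.03, 1.39, 0.9, 0.28], [-1.56, 1.08, -0.39, 0.6, 1.5], [0.2, -0.44, 0.20, -0.09, -0.39]]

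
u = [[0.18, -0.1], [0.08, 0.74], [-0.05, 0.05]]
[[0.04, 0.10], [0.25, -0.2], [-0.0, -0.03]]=u @ [[0.38, 0.38],[0.30, -0.31]]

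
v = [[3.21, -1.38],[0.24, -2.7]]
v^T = [[3.21, 0.24], [-1.38, -2.70]]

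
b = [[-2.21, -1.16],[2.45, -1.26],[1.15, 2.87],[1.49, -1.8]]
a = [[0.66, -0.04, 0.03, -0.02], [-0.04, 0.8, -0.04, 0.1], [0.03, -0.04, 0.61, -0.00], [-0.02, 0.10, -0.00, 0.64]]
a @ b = [[-1.55, -0.59], [2.15, -1.26], [0.54, 1.77], [1.24, -1.25]]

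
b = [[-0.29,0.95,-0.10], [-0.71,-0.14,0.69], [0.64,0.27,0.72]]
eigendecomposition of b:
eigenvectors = [[0.69+0.00j, (0.69-0j), (0.22+0j)], [(-0.06+0.65j), -0.06-0.65j, (0.4+0j)], [-0.14-0.29j, (-0.14+0.29j), (0.89+0j)]]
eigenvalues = [(-0.36+0.93j), (-0.36-0.93j), (1+0j)]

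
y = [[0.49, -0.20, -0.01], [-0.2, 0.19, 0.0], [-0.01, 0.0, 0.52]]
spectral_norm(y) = 0.59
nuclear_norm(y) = 1.20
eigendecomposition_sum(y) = [[0.02,0.04,0.00], [0.04,0.07,0.00], [0.0,0.00,0.00]] + [[0.47, -0.23, -0.07],[-0.23, 0.12, 0.03],[-0.07, 0.03, 0.01]] + [[0.01,-0.0,0.06], [-0.0,0.0,-0.03], [0.06,-0.03,0.51]]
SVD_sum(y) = [[0.47, -0.23, -0.07], [-0.23, 0.12, 0.03], [-0.07, 0.03, 0.01]] + [[0.01, -0.00, 0.06], [-0.0, 0.00, -0.03], [0.06, -0.03, 0.51]] + [[0.02, 0.04, 0.0], [0.04, 0.07, 0.0], [0.0, 0.00, 0.0]]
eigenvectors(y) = [[-0.45, -0.89, 0.11],[-0.89, 0.44, -0.07],[-0.01, 0.12, 0.99]]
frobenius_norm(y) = 0.79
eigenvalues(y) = [0.09, 0.59, 0.52]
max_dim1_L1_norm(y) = 0.7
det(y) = 0.03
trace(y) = 1.20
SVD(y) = [[-0.89, -0.11, -0.45], [0.44, 0.07, -0.89], [0.12, -0.99, -0.01]] @ diag([0.5911254053973165, 0.5189211185065402, 0.08995347609614322]) @ [[-0.89, 0.44, 0.12], [-0.11, 0.07, -0.99], [-0.45, -0.89, -0.01]]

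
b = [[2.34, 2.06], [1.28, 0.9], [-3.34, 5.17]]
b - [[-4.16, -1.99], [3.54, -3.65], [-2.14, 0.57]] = [[6.5, 4.05],[-2.26, 4.55],[-1.2, 4.60]]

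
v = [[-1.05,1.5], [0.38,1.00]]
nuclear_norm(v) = 2.78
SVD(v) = [[0.92, 0.38], [0.38, -0.92]] @ diag([1.9513219363803818, 0.83020642047669]) @ [[-0.42, 0.91], [-0.91, -0.42]]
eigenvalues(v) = [-1.3, 1.25]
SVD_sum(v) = [[-0.76, 1.63], [-0.32, 0.68]] + [[-0.29,-0.13],[0.70,0.32]]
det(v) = -1.62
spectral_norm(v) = 1.95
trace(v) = -0.05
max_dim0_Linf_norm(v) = 1.5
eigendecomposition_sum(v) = [[-1.17,0.76], [0.19,-0.13]] + [[0.12, 0.74], [0.19, 1.13]]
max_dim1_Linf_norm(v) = 1.5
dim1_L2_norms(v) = [1.83, 1.07]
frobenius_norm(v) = 2.12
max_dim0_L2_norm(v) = 1.8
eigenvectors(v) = [[-0.99,  -0.55],[0.16,  -0.84]]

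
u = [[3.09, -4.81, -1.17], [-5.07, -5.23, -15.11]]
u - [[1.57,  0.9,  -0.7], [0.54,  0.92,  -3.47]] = [[1.52, -5.71, -0.47], [-5.61, -6.15, -11.64]]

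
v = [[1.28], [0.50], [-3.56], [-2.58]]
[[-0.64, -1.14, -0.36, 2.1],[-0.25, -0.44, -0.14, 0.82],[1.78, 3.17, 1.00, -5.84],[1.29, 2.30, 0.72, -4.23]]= v @ [[-0.5,-0.89,-0.28,1.64]]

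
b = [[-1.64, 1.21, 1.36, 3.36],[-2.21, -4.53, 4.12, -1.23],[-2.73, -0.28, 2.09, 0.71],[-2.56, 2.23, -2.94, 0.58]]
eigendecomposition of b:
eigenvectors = [[(0.66+0j), 0.66-0.00j, (-0.06+0j), (-0.03+0j)], [-0.02+0.08j, -0.02-0.08j, 0.56+0.00j, (-0.91+0j)], [(0.29+0.24j), 0.29-0.24j, (0.64+0j), -0.11+0.00j], [(0.07+0.64j), (0.07-0.64j), -0.52+0.00j, (0.39+0j)]]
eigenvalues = [(-0.72+3.89j), (-0.72-3.89j), (1.52+0j), (-3.59+0j)]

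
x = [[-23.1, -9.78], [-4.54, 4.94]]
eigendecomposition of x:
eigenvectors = [[-0.99,0.31], [-0.15,-0.95]]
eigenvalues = [-24.6, 6.44]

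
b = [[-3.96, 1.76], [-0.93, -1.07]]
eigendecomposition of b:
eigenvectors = [[-0.92, -0.64], [-0.4, -0.77]]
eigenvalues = [-3.19, -1.84]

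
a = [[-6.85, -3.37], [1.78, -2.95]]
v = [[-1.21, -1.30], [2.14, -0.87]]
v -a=[[5.64, 2.07], [0.36, 2.08]]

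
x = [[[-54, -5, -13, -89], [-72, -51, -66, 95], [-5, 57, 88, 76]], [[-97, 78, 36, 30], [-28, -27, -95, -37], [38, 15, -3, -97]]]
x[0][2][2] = 88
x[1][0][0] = -97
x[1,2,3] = -97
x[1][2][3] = -97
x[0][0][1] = -5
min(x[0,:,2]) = -66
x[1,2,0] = 38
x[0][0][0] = -54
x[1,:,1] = [78, -27, 15]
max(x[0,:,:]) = 95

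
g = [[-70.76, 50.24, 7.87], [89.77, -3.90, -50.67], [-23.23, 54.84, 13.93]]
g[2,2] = 13.93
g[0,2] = 7.87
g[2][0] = -23.23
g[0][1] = 50.24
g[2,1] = 54.84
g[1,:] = [89.77, -3.9, -50.67]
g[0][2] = 7.87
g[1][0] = 89.77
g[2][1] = 54.84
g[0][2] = 7.87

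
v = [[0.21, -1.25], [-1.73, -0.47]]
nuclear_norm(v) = 3.06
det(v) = -2.26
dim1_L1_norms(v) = [1.46, 2.2]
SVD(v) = [[0.14, 0.99], [0.99, -0.14]] @ diag([1.801246590105897, 1.2553528275476495]) @ [[-0.94, -0.35], [0.35, -0.94]]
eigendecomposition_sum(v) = [[0.85, -0.57],  [-0.79, 0.53]] + [[-0.64, -0.68], [-0.94, -1.00]]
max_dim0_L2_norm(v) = 1.74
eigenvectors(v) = [[0.73, 0.56],[-0.68, 0.83]]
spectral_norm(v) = 1.80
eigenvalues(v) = [1.38, -1.64]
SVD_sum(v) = [[-0.23, -0.09], [-1.67, -0.63]] + [[0.44, -1.16], [-0.06, 0.16]]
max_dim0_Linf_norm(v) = 1.73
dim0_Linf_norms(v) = [1.73, 1.25]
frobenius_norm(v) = 2.20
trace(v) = -0.26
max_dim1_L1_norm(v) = 2.2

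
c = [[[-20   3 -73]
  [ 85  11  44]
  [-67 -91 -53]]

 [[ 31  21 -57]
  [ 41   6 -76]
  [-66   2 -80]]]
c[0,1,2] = 44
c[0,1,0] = 85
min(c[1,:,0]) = -66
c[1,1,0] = 41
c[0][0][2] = -73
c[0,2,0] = -67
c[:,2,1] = [-91, 2]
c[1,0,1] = 21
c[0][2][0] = -67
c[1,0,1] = 21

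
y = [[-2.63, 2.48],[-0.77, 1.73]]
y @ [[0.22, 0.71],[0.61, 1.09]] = [[0.93, 0.84],  [0.89, 1.34]]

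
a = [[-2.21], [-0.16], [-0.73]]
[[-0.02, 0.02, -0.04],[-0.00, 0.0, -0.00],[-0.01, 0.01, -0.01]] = a@ [[0.01, -0.01, 0.02]]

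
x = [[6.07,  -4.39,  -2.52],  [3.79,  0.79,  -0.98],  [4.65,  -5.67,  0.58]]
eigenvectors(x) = [[-0.56-0.19j,(-0.56+0.19j),-0.21+0.00j], [-0.29+0.30j,-0.29-0.30j,(-0.58+0j)], [-0.69+0.00j,(-0.69-0j),(0.79+0j)]]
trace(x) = 7.44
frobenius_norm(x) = 11.51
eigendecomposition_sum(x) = [[(2.79+0.57j),-2.36+1.03j,(-0.99+0.89j)], [(1.2-1.59j),-0.06+1.80j,(0.27+0.89j)], [(3.29-0.43j),(-2.21+2.02j),-0.75+1.36j]] + [[2.79-0.57j, -2.36-1.03j, (-0.99-0.89j)], [(1.2+1.59j), (-0.06-1.8j), (0.27-0.89j)], [3.29+0.43j, (-2.21-2.02j), (-0.75-1.36j)]] + [[(0.5+0j), (0.32+0j), -0.54-0.00j], [1.40+0.00j, (0.91+0j), -1.51-0.00j], [(-1.92-0j), -1.25-0.00j, (2.09+0j)]]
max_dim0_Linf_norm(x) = 6.07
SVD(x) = [[-0.72, -0.26, -0.64], [-0.24, -0.78, 0.58], [-0.65, 0.57, 0.5]] @ diag([10.780331586199152, 3.7314353877286526, 1.5442282340390014]) @ [[-0.77, 0.62, 0.16], [-0.49, -0.73, 0.47], [0.40, 0.28, 0.87]]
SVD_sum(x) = [[6.00, -4.81, -1.21], [1.99, -1.60, -0.4], [5.39, -4.32, -1.09]] + [[0.47,  0.70,  -0.44],[1.44,  2.14,  -1.36],[-1.05,  -1.57,  0.99]] + [[-0.40,  -0.28,  -0.87], [0.36,  0.25,  0.78], [0.31,  0.22,  0.67]]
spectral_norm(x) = 10.78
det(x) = 62.12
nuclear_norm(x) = 16.06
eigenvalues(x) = [(1.97+3.73j), (1.97-3.73j), (3.49+0j)]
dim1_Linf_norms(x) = [6.07, 3.79, 5.67]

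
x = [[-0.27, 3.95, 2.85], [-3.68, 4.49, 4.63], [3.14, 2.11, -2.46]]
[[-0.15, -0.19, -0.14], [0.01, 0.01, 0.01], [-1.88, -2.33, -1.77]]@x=[[0.3, -1.74, -0.96], [-0.01, 0.11, 0.05], [3.52, -21.62, -11.79]]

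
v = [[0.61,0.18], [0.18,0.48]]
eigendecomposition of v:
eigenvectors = [[0.82, -0.57], [0.57, 0.82]]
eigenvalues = [0.74, 0.35]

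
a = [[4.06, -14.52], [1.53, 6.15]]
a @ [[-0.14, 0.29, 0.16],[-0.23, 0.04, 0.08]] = [[2.77,0.6,-0.51], [-1.63,0.69,0.74]]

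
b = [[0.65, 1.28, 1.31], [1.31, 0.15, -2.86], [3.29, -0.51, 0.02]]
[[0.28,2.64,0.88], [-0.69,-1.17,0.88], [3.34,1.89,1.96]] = b@ [[0.88, 0.71, 0.65], [-0.84, 0.90, 0.35], [0.6, 0.78, 0.01]]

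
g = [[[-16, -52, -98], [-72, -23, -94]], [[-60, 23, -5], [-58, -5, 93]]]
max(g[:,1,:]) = 93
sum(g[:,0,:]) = -208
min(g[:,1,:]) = -94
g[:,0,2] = [-98, -5]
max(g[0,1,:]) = -23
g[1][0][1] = 23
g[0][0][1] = -52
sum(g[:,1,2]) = -1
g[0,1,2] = -94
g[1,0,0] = -60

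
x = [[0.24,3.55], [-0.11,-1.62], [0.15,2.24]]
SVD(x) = [[-0.79, 0.30], [0.36, -0.48], [-0.5, -0.83]] @ diag([4.509622823528941, 0.0014104987947835194]) @ [[-0.07, -1.0], [1.0, -0.07]]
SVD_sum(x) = [[0.24,3.55], [-0.11,-1.62], [0.15,2.24]] + [[0.0, -0.0],[-0.0, 0.00],[-0.0, 0.00]]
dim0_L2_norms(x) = [0.3, 4.5]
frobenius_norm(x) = 4.51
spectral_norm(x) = 4.51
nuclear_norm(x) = 4.51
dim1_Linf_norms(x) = [3.55, 1.62, 2.24]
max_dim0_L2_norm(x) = 4.5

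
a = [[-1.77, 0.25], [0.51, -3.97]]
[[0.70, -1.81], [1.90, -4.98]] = a @ [[-0.47, 1.22], [-0.54, 1.41]]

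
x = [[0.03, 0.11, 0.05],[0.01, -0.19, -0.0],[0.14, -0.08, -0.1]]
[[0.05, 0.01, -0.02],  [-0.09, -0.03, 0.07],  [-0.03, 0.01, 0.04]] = x@[[0.05,  0.09,  0.2],  [0.47,  0.16,  -0.35],  [0.03,  -0.15,  0.20]]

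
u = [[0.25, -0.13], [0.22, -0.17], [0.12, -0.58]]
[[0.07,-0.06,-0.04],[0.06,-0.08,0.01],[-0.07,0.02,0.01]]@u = [[-0.00, 0.02], [-0.00, 0.00], [-0.01, -0.00]]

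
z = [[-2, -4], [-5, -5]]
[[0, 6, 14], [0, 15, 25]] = z @ [[0, -3, -3], [0, 0, -2]]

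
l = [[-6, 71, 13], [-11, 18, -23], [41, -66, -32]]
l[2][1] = -66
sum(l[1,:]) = -16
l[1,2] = -23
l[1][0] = -11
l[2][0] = 41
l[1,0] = -11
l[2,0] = 41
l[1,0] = -11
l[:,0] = [-6, -11, 41]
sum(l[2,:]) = -57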